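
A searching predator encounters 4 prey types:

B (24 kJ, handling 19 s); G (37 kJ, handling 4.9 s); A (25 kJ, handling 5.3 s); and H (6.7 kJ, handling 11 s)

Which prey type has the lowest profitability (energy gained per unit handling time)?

Profitability E/h (kJ/s): B = 24/19 = 1.26, G = 37/4.9 = 7.55, A = 25/5.3 = 4.72, H = 6.7/11 = 0.609.
Ranked: G > A > B > H.

H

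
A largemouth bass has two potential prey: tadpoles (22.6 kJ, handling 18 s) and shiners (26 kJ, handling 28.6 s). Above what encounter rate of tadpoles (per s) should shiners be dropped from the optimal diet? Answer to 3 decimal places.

Drop shiners once their profitability E₂/h₂ falls below the rate achievable on tadpoles alone: E₂/h₂ = λE₁/(1 + λh₁).
Solve for λ: λE₁h₂ = E₂(1 + λh₁) → λ(E₁h₂ − E₂h₁) = E₂ → λ = E₂/(E₁h₂ − E₂h₁).
λ = 26/(22.6×28.6 − 26×18) = 26/178.4 = 0.1458 per s.

0.146 per s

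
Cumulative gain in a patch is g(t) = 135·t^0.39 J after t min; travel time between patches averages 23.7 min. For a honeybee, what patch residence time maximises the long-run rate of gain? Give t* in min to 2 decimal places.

Optimal t* satisfies g'(t*) = g(t*)/(T + t*).
g'(t) = 0.39·135·t^-0.61. Setting 0.39·135·t^-0.61 = 135·t^0.39/(23.7+t) gives 0.39(23.7+t) = t, so 0.61·t = 0.39×23.7.
t* = 0.39×23.7/0.61 = 15.15 min.

15.15 min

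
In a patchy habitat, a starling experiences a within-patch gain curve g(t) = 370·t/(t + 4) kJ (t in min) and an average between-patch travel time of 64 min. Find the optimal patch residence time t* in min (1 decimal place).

16.0 min

Optimal t* satisfies g'(t*) = g(t*)/(T + t*).
g'(t) = 370·4/(t + 4)². Setting 370·4/(t+4)² = 370t/[(t+4)(64+t)] gives 4(64+t) = t(t+4), so t² = 4×64 = 256.
t* = √256 = 16 min.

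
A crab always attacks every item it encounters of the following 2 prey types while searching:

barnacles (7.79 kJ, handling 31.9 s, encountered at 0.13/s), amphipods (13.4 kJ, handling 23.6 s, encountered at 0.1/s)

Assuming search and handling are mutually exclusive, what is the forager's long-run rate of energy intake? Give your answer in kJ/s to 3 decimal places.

R = Σλ_iE_i / (1 + Σλ_ih_i)
Numerator: 0.13×7.79 + 0.1×13.4 = 2.353
Denominator: 1 + 0.13×31.9 + 0.1×23.6 = 7.507
R = 2.353/7.507 = 0.3134 kJ/s

0.313 kJ/s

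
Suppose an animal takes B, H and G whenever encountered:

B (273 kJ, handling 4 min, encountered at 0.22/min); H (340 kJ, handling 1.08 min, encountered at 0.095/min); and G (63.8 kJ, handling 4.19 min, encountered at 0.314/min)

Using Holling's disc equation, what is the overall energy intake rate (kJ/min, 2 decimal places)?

34.08 kJ/min

R = (0.22×273 + 0.095×340 + 0.314×63.8) / (1 + 0.22×4 + 0.095×1.08 + 0.314×4.19) = 112.4/3.298 = 34.08 kJ/min.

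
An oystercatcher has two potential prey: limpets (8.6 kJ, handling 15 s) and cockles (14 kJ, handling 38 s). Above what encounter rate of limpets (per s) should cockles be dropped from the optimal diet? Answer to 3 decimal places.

0.120 per s

The zero-one rule: include cockles iff E₂/h₂ > λE₁/(1+λh₁). Equality gives the switch point.
λE₁h₂ = E₂ + λE₂h₁ ⇒ λ = E₂/(E₁h₂ − E₂h₁) = 14/(326.8 − 210) = 0.1199 per s.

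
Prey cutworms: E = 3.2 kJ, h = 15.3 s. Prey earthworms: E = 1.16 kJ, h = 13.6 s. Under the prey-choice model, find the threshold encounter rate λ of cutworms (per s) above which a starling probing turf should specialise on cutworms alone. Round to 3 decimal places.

0.045 per s

The zero-one rule: include earthworms iff E₂/h₂ > λE₁/(1+λh₁). Equality gives the switch point.
λE₁h₂ = E₂ + λE₂h₁ ⇒ λ = E₂/(E₁h₂ − E₂h₁) = 1.16/(43.52 − 17.75) = 0.04501 per s.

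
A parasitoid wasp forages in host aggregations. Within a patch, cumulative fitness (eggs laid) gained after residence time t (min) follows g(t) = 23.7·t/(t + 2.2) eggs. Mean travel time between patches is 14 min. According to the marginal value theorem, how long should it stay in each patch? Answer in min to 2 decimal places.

5.55 min

Optimal t* satisfies g'(t*) = g(t*)/(T + t*).
g'(t) = 23.7·2.2/(t + 2.2)². Setting 23.7·2.2/(t+2.2)² = 23.7t/[(t+2.2)(14+t)] gives 2.2(14+t) = t(t+2.2), so t² = 2.2×14 = 30.8.
t* = √30.8 = 5.55 min.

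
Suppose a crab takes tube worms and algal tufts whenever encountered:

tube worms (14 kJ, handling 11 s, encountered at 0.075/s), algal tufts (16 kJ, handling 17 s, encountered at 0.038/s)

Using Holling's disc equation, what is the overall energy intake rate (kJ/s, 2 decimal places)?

R = Σλ_iE_i / (1 + Σλ_ih_i)
Numerator: 0.075×14 + 0.038×16 = 1.658
Denominator: 1 + 0.075×11 + 0.038×17 = 2.471
R = 1.658/2.471 = 0.671 kJ/s

0.67 kJ/s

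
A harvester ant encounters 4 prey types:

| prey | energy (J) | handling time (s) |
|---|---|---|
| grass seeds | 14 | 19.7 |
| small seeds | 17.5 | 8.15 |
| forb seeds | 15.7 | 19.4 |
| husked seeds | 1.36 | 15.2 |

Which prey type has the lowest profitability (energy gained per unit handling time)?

husked seeds

Profitability E/h (J/s): grass seeds = 14/19.7 = 0.711, small seeds = 17.5/8.15 = 2.15, forb seeds = 15.7/19.4 = 0.809, husked seeds = 1.36/15.2 = 0.0895.
Ranked: small seeds > forb seeds > grass seeds > husked seeds.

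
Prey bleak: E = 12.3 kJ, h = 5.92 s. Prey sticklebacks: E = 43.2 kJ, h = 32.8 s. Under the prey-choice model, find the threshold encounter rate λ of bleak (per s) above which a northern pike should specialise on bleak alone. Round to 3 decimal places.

0.292 per s

The zero-one rule: include sticklebacks iff E₂/h₂ > λE₁/(1+λh₁). Equality gives the switch point.
λE₁h₂ = E₂ + λE₂h₁ ⇒ λ = E₂/(E₁h₂ − E₂h₁) = 43.2/(403.4 − 255.7) = 0.2925 per s.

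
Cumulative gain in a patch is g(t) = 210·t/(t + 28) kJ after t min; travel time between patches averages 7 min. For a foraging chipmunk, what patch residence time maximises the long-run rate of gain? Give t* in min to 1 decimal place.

14.0 min

Optimal t* satisfies g'(t*) = g(t*)/(T + t*).
g'(t) = 210·28/(t + 28)². Setting 210·28/(t+28)² = 210t/[(t+28)(7+t)] gives 28(7+t) = t(t+28), so t² = 28×7 = 196.
t* = √196 = 14 min.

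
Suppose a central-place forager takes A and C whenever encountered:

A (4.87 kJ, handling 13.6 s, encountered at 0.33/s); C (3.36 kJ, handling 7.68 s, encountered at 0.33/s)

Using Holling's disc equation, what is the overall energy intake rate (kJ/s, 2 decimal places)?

0.34 kJ/s

R = Σλ_iE_i / (1 + Σλ_ih_i)
Numerator: 0.33×4.87 + 0.33×3.36 = 2.716
Denominator: 1 + 0.33×13.6 + 0.33×7.68 = 8.022
R = 2.716/8.022 = 0.3385 kJ/s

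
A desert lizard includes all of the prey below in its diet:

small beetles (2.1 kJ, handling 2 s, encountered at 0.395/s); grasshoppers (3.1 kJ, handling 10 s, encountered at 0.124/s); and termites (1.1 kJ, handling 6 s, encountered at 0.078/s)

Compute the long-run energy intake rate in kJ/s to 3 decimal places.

R = (0.395×2.1 + 0.124×3.1 + 0.078×1.1) / (1 + 0.395×2 + 0.124×10 + 0.078×6) = 1.3/3.498 = 0.3716 kJ/s.

0.372 kJ/s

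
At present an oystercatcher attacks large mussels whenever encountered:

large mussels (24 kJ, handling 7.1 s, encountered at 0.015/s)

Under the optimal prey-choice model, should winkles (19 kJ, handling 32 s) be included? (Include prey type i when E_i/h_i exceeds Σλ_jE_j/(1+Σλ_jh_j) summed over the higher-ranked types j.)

Intake rate on the current diet: R = (0.015×24) / (1 + 0.015×7.1) = 0.36/1.107 = 0.3254 kJ/s.
winkles: E/h = 19/32 = 0.5938 kJ/s.
0.5938 > 0.3254, so adding winkles raises the average — include it.

Yes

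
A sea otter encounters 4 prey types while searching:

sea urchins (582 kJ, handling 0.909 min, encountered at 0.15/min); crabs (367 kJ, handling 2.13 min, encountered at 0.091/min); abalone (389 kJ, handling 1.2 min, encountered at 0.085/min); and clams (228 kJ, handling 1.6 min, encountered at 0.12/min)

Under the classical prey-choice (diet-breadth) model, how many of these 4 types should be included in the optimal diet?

Rank by E/h (kJ/min): sea urchins 640, abalone 324, crabs 172, clams 142. Include each in turn until the next type's E/h falls below the running intake rate.
Rate on top 1: 76.82. abalone: 324 > 76.82 → include.
Rate on top 2: 97.2. crabs: 172 > 97.2 → include.
Rate on top 3: 107.4. clams: 142 > 107.4 → include.
Optimal diet: sea urchins, abalone, crabs, clams — 4 of 4 types.

4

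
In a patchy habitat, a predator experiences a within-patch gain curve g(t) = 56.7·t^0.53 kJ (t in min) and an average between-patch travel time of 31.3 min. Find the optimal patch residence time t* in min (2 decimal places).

Maximise g(t)/(T+t): set derivative to zero → g'(t)(T+t) = g(t).
g'(t) = 0.53·56.7·t^-0.47. Setting 0.53·56.7·t^-0.47 = 56.7·t^0.53/(31.3+t) gives 0.53(31.3+t) = t, so 0.47·t = 0.53×31.3.
t* = 0.53×31.3/0.47 = 35.3 min.

35.30 min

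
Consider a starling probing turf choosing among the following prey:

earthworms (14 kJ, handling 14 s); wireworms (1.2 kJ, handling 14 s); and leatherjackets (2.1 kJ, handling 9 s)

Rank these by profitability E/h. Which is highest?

In descending order of E/h:
earthworms: 14/14 = 1 kJ/s
leatherjackets: 2.1/9 = 0.233 kJ/s
wireworms: 1.2/14 = 0.0857 kJ/s

earthworms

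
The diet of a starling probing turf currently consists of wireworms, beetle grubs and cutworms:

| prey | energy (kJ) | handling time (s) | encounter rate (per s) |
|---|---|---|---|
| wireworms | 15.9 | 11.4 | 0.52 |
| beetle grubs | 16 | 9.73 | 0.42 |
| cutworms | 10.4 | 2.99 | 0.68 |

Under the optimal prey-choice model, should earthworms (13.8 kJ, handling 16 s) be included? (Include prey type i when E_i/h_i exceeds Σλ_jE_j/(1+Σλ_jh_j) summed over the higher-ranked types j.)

Current rate: (0.52×15.9 + 0.42×16 + 0.68×10.4)/(1 + 0.52×11.4 + 0.42×9.73 + 0.68×2.99) = 1.691 kJ/s.
Profitability of earthworms: 13.8/16 = 0.8625 kJ/s.
0.8625 < 1.691, so adding earthworms would lower the average — exclude it.

No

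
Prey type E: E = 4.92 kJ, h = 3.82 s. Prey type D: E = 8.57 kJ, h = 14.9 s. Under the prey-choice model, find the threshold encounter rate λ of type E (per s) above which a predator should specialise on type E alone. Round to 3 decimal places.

Drop type D once their profitability E₂/h₂ falls below the rate achievable on type E alone: E₂/h₂ = λE₁/(1 + λh₁).
Solve for λ: λE₁h₂ = E₂(1 + λh₁) → λ(E₁h₂ − E₂h₁) = E₂ → λ = E₂/(E₁h₂ − E₂h₁).
λ = 8.57/(4.92×14.9 − 8.57×3.82) = 8.57/40.57 = 0.2112 per s.

0.211 per s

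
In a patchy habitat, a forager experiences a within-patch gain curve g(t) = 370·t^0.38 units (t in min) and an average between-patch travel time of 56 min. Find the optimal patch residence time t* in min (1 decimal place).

Optimal t* satisfies g'(t*) = g(t*)/(T + t*).
g'(t) = 0.38·370·t^-0.62. Setting 0.38·370·t^-0.62 = 370·t^0.38/(56+t) gives 0.38(56+t) = t, so 0.62·t = 0.38×56.
t* = 0.38×56/0.62 = 34.32 min.

34.3 min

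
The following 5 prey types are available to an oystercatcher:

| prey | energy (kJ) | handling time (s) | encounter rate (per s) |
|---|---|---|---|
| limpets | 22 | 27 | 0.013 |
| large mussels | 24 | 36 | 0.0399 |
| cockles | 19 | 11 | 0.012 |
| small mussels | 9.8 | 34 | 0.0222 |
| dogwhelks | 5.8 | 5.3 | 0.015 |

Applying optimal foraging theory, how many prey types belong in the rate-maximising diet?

E/h in descending order: cockles 1.73, dogwhelks 1.09, limpets 0.815, large mussels 0.667, small mussels 0.288 kJ/s. The optimal diet is the largest prefix of this list for which every included type satisfies E_i/h_i > R on the types above it.
Rate on top 1: 0.2014. dogwhelks: 1.09 > 0.2014 → include.
Rate on top 2: 0.26. limpets: 0.815 > 0.26 → include.
Rate on top 3: 0.3846. large mussels: 0.667 > 0.3846 → include.
Rate on top 4: 0.5197. small mussels: 0.288 < 0.5197 → exclude; stop.
Optimal diet: cockles, dogwhelks, limpets, large mussels — 4 of 5 types.

4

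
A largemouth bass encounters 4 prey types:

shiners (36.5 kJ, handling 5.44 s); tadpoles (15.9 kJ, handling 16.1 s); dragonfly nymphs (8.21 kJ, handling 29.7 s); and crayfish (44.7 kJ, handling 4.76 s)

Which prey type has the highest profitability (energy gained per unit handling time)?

In descending order of E/h:
crayfish: 44.7/4.76 = 9.39 kJ/s
shiners: 36.5/5.44 = 6.71 kJ/s
tadpoles: 15.9/16.1 = 0.988 kJ/s
dragonfly nymphs: 8.21/29.7 = 0.276 kJ/s

crayfish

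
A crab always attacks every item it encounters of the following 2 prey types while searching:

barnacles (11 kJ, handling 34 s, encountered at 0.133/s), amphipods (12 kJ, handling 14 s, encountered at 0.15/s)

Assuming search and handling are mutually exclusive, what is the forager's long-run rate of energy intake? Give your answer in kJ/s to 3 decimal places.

0.428 kJ/s

Energy encountered per unit search time: 0.133×11 + 0.15×12 = 3.263 kJ/s.
Handling time per unit search time: 0.133×34 + 0.15×14 = 6.622.
Rate = 3.263/(1 + 6.622) = 0.4281 kJ/s.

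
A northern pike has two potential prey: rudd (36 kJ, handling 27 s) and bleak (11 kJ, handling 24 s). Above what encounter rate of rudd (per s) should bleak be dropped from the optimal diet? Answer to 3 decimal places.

0.019 per s

Drop bleak once their profitability E₂/h₂ falls below the rate achievable on rudd alone: E₂/h₂ = λE₁/(1 + λh₁).
Solve for λ: λE₁h₂ = E₂(1 + λh₁) → λ(E₁h₂ − E₂h₁) = E₂ → λ = E₂/(E₁h₂ − E₂h₁).
λ = 11/(36×24 − 11×27) = 11/567 = 0.0194 per s.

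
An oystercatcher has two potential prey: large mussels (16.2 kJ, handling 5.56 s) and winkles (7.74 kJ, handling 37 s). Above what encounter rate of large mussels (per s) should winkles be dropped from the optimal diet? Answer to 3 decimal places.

0.014 per s

At the threshold, the rate on large mussels alone equals the profitability of winkles: λ·16.2/(1 + λ·5.56) = 7.74/37 = 0.2092.
Rearranging, λ(16.2 − 0.2092×5.56) = 0.2092, so λ = 0.2092/15.04 = 0.01391 per s.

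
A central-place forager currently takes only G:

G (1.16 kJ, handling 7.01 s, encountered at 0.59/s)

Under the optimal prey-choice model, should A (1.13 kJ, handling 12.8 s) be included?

No

Intake rate on the current diet: R = (0.59×1.16) / (1 + 0.59×7.01) = 0.6844/5.136 = 0.1333 kJ/s.
Profitability of A: 1.13/12.8 = 0.08828 kJ/s.
0.08828 < 0.1333, so adding A would lower the average — exclude it.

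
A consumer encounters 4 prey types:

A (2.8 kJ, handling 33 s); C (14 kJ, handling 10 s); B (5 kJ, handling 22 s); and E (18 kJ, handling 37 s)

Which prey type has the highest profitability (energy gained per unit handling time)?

Profitability E/h (kJ/s): A = 2.8/33 = 0.0848, C = 14/10 = 1.4, B = 5/22 = 0.227, E = 18/37 = 0.486.
Ranked: C > E > B > A.

C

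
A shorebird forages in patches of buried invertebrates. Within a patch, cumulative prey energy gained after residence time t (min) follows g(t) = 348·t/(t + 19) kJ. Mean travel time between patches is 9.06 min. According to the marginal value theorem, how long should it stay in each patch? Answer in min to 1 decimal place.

Optimal t* satisfies g'(t*) = g(t*)/(T + t*).
g'(t) = 348·19/(t + 19)². Setting 348·19/(t+19)² = 348t/[(t+19)(9.06+t)] gives 19(9.06+t) = t(t+19), so t² = 19×9.06 = 172.1.
t* = √172.1 = 13.12 min.

13.1 min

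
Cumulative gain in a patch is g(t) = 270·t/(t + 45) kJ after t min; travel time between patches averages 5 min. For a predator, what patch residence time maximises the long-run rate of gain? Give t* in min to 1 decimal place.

15.0 min

Maximise g(t)/(T+t): set derivative to zero → g'(t)(T+t) = g(t).
g'(t) = 270·45/(t + 45)². Setting 270·45/(t+45)² = 270t/[(t+45)(5+t)] gives 45(5+t) = t(t+45), so t² = 45×5 = 225.
t* = √225 = 15 min.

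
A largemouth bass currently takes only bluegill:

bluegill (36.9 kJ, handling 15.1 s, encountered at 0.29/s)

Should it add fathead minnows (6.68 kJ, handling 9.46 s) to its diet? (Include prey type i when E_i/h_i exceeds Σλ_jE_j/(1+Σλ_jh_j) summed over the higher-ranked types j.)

No

Current rate: (0.29×36.9)/(1 + 0.29×15.1) = 1.989 kJ/s.
fathead minnows: E/h = 6.68/9.46 = 0.7061 kJ/s.
0.7061 < 1.989, so adding fathead minnows would lower the average — exclude it.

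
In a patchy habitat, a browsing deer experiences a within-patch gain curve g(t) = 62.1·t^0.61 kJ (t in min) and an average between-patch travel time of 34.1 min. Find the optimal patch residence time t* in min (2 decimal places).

Optimal t* satisfies g'(t*) = g(t*)/(T + t*).
g'(t) = 0.61·62.1·t^-0.39. Setting 0.61·62.1·t^-0.39 = 62.1·t^0.61/(34.1+t) gives 0.61(34.1+t) = t, so 0.39·t = 0.61×34.1.
t* = 0.61×34.1/0.39 = 53.34 min.

53.34 min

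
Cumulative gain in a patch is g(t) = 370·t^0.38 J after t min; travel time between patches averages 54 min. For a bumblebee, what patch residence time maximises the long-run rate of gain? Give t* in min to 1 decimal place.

33.1 min

Maximise g(t)/(T+t): set derivative to zero → g'(t)(T+t) = g(t).
g'(t) = 0.38·370·t^-0.62. Setting 0.38·370·t^-0.62 = 370·t^0.38/(54+t) gives 0.38(54+t) = t, so 0.62·t = 0.38×54.
t* = 0.38×54/0.62 = 33.1 min.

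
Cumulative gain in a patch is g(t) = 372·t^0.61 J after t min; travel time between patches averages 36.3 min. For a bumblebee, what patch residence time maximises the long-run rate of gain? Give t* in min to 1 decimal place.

Maximise g(t)/(T+t): set derivative to zero → g'(t)(T+t) = g(t).
g'(t) = 0.61·372·t^-0.39. Setting 0.61·372·t^-0.39 = 372·t^0.61/(36.3+t) gives 0.61(36.3+t) = t, so 0.39·t = 0.61×36.3.
t* = 0.61×36.3/0.39 = 56.78 min.

56.8 min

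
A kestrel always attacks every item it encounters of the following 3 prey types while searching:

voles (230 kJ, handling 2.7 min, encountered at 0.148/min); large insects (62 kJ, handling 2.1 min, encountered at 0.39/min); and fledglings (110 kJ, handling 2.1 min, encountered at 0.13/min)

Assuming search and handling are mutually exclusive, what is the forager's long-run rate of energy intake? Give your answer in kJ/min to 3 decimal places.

R = (0.148×230 + 0.39×62 + 0.13×110) / (1 + 0.148×2.7 + 0.39×2.1 + 0.13×2.1) = 72.52/2.492 = 29.11 kJ/min.

29.106 kJ/min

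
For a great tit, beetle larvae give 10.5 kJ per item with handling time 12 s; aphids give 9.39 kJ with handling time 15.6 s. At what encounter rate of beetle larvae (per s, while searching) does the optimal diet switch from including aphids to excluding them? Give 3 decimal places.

0.184 per s

The zero-one rule: include aphids iff E₂/h₂ > λE₁/(1+λh₁). Equality gives the switch point.
λE₁h₂ = E₂ + λE₂h₁ ⇒ λ = E₂/(E₁h₂ − E₂h₁) = 9.39/(163.8 − 112.7) = 0.1837 per s.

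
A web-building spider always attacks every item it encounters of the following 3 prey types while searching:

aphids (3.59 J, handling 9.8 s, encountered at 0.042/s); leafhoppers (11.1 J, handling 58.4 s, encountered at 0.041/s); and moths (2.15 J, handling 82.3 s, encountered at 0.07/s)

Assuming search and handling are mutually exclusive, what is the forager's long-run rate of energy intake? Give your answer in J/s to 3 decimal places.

0.079 J/s

Energy encountered per unit search time: 0.042×3.59 + 0.041×11.1 + 0.07×2.15 = 0.7564 J/s.
Handling time per unit search time: 0.042×9.8 + 0.041×58.4 + 0.07×82.3 = 8.567.
Rate = 0.7564/(1 + 8.567) = 0.07906 J/s.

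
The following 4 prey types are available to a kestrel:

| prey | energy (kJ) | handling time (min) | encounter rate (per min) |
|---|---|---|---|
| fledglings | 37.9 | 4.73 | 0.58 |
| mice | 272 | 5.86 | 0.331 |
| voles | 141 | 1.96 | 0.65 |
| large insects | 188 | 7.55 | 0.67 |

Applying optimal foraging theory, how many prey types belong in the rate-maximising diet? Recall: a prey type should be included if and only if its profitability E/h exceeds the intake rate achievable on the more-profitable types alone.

2

E/h in descending order: voles 71.9, mice 46.4, large insects 24.9, fledglings 8.01 kJ/min. The optimal diet is the largest prefix of this list for which every included type satisfies E_i/h_i > R on the types above it.
Rate on top 1: 40.3. mice: 46.4 > 40.3 → include.
Rate on top 2: 43.12. large insects: 24.9 < 43.12 → exclude; stop.
Optimal diet: voles, mice — 2 of 4 types.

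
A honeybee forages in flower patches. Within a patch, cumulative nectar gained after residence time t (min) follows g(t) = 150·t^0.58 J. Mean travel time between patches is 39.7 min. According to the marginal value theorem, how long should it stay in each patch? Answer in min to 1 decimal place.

By the marginal value theorem, leave when the instantaneous gain rate g'(t) equals the habitat-wide average g(t)/(T + t).
g'(t) = 0.58·150·t^-0.42. Setting 0.58·150·t^-0.42 = 150·t^0.58/(39.7+t) gives 0.58(39.7+t) = t, so 0.42·t = 0.58×39.7.
t* = 0.58×39.7/0.42 = 54.82 min.

54.8 min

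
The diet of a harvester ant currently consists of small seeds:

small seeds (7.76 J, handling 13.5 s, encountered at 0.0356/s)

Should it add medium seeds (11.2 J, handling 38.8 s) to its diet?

Yes

On small seeds alone, R = ΣλE/(1+Σλh) = 0.2763/1.481 = 0.1866 J/s.
medium seeds: E/h = 11.2/38.8 = 0.2887 J/s.
Since 0.2887 > R, including medium seeds increases the long-run rate.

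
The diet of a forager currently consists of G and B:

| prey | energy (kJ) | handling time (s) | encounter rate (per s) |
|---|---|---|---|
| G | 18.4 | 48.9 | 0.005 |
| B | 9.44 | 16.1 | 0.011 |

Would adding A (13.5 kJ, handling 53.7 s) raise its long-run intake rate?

On G and B alone, R = ΣλE/(1+Σλh) = 0.1958/1.422 = 0.1378 kJ/s.
Profitability of A: 13.5/53.7 = 0.2514 kJ/s.
Since 0.2514 > R, including A increases the long-run rate.

Yes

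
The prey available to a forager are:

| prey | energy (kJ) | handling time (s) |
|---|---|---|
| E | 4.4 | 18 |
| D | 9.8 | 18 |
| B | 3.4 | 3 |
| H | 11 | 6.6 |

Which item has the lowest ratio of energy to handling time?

Profitability E/h (kJ/s): E = 4.4/18 = 0.244, D = 9.8/18 = 0.544, B = 3.4/3 = 1.13, H = 11/6.6 = 1.67.
Ranked: H > B > D > E.

E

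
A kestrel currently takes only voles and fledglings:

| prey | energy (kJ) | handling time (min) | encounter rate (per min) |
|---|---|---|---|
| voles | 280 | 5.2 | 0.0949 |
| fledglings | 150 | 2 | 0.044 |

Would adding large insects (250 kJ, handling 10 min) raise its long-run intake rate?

On voles and fledglings alone, R = ΣλE/(1+Σλh) = 33.17/1.581 = 20.98 kJ/min.
Profitability of large insects: 250/10 = 25 kJ/min.
Since 25 > R, including large insects increases the long-run rate.

Yes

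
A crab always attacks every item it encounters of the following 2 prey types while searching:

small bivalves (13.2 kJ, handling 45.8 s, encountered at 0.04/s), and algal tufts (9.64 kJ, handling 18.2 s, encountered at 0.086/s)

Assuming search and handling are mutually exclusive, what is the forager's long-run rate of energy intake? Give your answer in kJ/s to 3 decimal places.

Energy encountered per unit search time: 0.04×13.2 + 0.086×9.64 = 1.357 kJ/s.
Handling time per unit search time: 0.04×45.8 + 0.086×18.2 = 3.397.
Rate = 1.357/(1 + 3.397) = 0.3086 kJ/s.

0.309 kJ/s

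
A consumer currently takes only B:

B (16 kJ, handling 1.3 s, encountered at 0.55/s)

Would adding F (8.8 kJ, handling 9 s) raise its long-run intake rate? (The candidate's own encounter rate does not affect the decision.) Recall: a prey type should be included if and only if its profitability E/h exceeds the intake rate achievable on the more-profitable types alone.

No

Intake rate on the current diet: R = (0.55×16) / (1 + 0.55×1.3) = 8.8/1.715 = 5.131 kJ/s.
F: E/h = 8.8/9 = 0.9778 kJ/s.
0.9778 < 5.131, so adding F would lower the average — exclude it.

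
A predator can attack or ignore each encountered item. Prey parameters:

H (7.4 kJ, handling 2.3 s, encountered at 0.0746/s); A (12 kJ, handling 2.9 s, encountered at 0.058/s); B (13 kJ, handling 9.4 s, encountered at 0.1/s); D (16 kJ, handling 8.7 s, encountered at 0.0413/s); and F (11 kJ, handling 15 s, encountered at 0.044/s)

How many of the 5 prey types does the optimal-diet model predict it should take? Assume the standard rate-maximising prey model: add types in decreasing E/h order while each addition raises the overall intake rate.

4

Rank by E/h (kJ/s): A 4.14, H 3.22, D 1.84, B 1.38, F 0.733. Include each in turn until the next type's E/h falls below the running intake rate.
Rate on top 1: 0.5958. H: 3.22 > 0.5958 → include.
Rate on top 2: 0.9315. D: 1.84 > 0.9315 → include.
Rate on top 3: 1.123. B: 1.38 > 1.123 → include.
Rate on top 4: 1.216. F: 0.733 < 1.216 → exclude; stop.
Optimal diet: A, H, D, B — 4 of 5 types.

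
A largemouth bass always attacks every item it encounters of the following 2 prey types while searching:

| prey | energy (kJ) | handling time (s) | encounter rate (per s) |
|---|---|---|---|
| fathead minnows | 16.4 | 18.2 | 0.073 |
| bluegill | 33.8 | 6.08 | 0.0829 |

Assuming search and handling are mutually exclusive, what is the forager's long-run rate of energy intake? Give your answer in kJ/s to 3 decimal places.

1.412 kJ/s

Energy encountered per unit search time: 0.073×16.4 + 0.0829×33.8 = 3.999 kJ/s.
Handling time per unit search time: 0.073×18.2 + 0.0829×6.08 = 1.833.
Rate = 3.999/(1 + 1.833) = 1.412 kJ/s.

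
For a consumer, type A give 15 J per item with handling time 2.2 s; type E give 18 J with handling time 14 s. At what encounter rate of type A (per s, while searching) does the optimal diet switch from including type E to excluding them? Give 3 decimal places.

0.106 per s

The zero-one rule: include type E iff E₂/h₂ > λE₁/(1+λh₁). Equality gives the switch point.
λE₁h₂ = E₂ + λE₂h₁ ⇒ λ = E₂/(E₁h₂ − E₂h₁) = 18/(210 − 39.6) = 0.1056 per s.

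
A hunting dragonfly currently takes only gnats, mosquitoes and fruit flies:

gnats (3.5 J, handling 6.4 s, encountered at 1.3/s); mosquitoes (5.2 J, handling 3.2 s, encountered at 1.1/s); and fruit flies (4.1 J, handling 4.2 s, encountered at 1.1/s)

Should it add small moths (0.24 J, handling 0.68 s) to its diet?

On gnats, mosquitoes and fruit flies alone, R = ΣλE/(1+Σλh) = 14.78/17.46 = 0.8465 J/s.
small moths: E/h = 0.24/0.68 = 0.3529 J/s.
0.3529 < 0.8465, so adding small moths would lower the average — exclude it.

No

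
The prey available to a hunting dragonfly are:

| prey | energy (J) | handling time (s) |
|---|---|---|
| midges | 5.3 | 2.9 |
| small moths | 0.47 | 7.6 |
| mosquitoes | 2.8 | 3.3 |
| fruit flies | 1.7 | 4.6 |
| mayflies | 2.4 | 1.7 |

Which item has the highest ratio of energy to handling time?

midges

Profitability E/h (J/s): midges = 5.3/2.9 = 1.83, small moths = 0.47/7.6 = 0.0618, mosquitoes = 2.8/3.3 = 0.848, fruit flies = 1.7/4.6 = 0.37, mayflies = 2.4/1.7 = 1.41.
Ranked: midges > mayflies > mosquitoes > fruit flies > small moths.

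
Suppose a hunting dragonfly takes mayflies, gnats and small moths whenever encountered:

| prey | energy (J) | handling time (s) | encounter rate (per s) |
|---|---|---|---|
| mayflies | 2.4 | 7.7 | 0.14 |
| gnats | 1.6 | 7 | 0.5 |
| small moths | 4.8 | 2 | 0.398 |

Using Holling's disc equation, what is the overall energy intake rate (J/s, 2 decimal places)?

R = Σλ_iE_i / (1 + Σλ_ih_i)
Numerator: 0.14×2.4 + 0.5×1.6 + 0.398×4.8 = 3.046
Denominator: 1 + 0.14×7.7 + 0.5×7 + 0.398×2 = 6.374
R = 3.046/6.374 = 0.4779 J/s

0.48 J/s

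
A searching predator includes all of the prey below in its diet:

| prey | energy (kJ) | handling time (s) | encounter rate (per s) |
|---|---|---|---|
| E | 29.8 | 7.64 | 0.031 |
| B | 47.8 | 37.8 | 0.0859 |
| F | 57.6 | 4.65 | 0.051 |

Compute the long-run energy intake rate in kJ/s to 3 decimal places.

1.688 kJ/s

R = Σλ_iE_i / (1 + Σλ_ih_i)
Numerator: 0.031×29.8 + 0.0859×47.8 + 0.051×57.6 = 7.967
Denominator: 1 + 0.031×7.64 + 0.0859×37.8 + 0.051×4.65 = 4.721
R = 7.967/4.721 = 1.688 kJ/s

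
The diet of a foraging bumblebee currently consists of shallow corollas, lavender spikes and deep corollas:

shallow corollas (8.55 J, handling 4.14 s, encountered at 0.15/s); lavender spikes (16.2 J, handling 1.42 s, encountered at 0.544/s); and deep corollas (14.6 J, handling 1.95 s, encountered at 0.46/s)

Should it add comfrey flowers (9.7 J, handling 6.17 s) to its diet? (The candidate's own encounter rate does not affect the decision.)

No

Current rate: (0.15×8.55 + 0.544×16.2 + 0.46×14.6)/(1 + 0.15×4.14 + 0.544×1.42 + 0.46×1.95) = 5.109 J/s.
Profitability of comfrey flowers: 9.7/6.17 = 1.572 J/s.
Since 1.572 < R, time spent handling comfrey flowers is better spent searching.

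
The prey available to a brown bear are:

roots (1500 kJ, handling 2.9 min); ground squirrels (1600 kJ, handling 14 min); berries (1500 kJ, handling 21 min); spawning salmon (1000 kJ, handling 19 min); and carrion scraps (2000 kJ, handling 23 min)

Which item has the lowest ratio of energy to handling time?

spawning salmon

Profitability E/h (kJ/min): roots = 1500/2.9 = 517, ground squirrels = 1600/14 = 114, berries = 1500/21 = 71.4, spawning salmon = 1000/19 = 52.6, carrion scraps = 2000/23 = 87.
Ranked: roots > ground squirrels > carrion scraps > berries > spawning salmon.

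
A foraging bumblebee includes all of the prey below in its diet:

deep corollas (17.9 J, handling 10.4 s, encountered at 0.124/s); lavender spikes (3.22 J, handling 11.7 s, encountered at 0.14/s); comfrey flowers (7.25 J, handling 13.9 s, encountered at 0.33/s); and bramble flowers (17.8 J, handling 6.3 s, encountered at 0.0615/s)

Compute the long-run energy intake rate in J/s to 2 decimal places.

0.69 J/s

R = Σλ_iE_i / (1 + Σλ_ih_i)
Numerator: 0.124×17.9 + 0.14×3.22 + 0.33×7.25 + 0.0615×17.8 = 6.158
Denominator: 1 + 0.124×10.4 + 0.14×11.7 + 0.33×13.9 + 0.0615×6.3 = 8.902
R = 6.158/8.902 = 0.6917 J/s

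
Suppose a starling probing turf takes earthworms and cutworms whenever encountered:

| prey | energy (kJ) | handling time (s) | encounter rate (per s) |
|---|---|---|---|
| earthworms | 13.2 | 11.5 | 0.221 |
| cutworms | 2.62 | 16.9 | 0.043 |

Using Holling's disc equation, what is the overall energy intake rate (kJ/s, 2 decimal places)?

0.71 kJ/s

R = (0.221×13.2 + 0.043×2.62) / (1 + 0.221×11.5 + 0.043×16.9) = 3.03/4.268 = 0.7099 kJ/s.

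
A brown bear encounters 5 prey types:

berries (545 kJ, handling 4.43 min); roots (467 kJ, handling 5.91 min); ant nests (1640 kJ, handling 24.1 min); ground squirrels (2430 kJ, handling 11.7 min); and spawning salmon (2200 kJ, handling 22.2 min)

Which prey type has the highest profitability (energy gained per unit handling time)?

In descending order of E/h:
ground squirrels: 2430/11.7 = 208 kJ/min
berries: 545/4.43 = 123 kJ/min
spawning salmon: 2200/22.2 = 99.1 kJ/min
roots: 467/5.91 = 79 kJ/min
ant nests: 1640/24.1 = 68 kJ/min

ground squirrels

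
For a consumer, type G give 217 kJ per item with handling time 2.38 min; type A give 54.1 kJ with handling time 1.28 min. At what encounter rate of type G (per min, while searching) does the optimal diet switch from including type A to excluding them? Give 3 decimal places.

Drop type A once their profitability E₂/h₂ falls below the rate achievable on type G alone: E₂/h₂ = λE₁/(1 + λh₁).
Solve for λ: λE₁h₂ = E₂(1 + λh₁) → λ(E₁h₂ − E₂h₁) = E₂ → λ = E₂/(E₁h₂ − E₂h₁).
λ = 54.1/(217×1.28 − 54.1×2.38) = 54.1/149 = 0.3631 per min.

0.363 per min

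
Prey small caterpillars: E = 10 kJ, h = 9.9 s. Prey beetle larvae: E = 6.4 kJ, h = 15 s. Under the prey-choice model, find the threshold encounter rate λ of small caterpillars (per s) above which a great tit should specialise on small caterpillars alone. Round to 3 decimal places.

At the threshold, the rate on small caterpillars alone equals the profitability of beetle larvae: λ·10/(1 + λ·9.9) = 6.4/15 = 0.4267.
Rearranging, λ(10 − 0.4267×9.9) = 0.4267, so λ = 0.4267/5.776 = 0.07387 per s.

0.074 per s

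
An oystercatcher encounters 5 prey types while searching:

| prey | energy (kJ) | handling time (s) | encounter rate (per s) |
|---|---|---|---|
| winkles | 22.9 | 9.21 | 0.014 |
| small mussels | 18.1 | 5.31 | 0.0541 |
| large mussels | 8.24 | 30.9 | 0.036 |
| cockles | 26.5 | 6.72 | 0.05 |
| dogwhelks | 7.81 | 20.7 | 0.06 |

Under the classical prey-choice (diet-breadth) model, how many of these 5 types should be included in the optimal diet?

3

Profitabilities (E/h, kJ/s): cockles 3.94, small mussels 3.41, winkles 2.49, dogwhelks 0.377, large mussels 0.267. Add prey in this order while the next type's profitability exceeds the intake rate on those already taken.
Rate on top 1: 0.9918. small mussels: 3.41 > 0.9918 → include.
Rate on top 2: 1.419. winkles: 2.49 > 1.419 → include.
Rate on top 3: 1.498. dogwhelks: 0.377 < 1.498 → exclude; stop.
Optimal diet: cockles, small mussels, winkles — 3 of 5 types.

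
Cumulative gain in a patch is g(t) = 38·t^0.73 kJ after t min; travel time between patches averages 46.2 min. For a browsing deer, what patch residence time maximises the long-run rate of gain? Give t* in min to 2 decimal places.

124.91 min

By the marginal value theorem, leave when the instantaneous gain rate g'(t) equals the habitat-wide average g(t)/(T + t).
g'(t) = 0.73·38·t^-0.27. Setting 0.73·38·t^-0.27 = 38·t^0.73/(46.2+t) gives 0.73(46.2+t) = t, so 0.27·t = 0.73×46.2.
t* = 0.73×46.2/0.27 = 124.9 min.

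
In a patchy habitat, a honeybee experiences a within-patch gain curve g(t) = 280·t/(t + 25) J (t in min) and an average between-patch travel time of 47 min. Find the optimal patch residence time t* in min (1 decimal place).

34.3 min

By the marginal value theorem, leave when the instantaneous gain rate g'(t) equals the habitat-wide average g(t)/(T + t).
g'(t) = 280·25/(t + 25)². Setting 280·25/(t+25)² = 280t/[(t+25)(47+t)] gives 25(47+t) = t(t+25), so t² = 25×47 = 1175.
t* = √1175 = 34.28 min.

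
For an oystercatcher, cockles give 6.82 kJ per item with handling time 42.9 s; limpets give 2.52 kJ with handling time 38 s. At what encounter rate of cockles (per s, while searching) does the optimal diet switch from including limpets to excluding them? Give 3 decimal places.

0.017 per s

The zero-one rule: include limpets iff E₂/h₂ > λE₁/(1+λh₁). Equality gives the switch point.
λE₁h₂ = E₂ + λE₂h₁ ⇒ λ = E₂/(E₁h₂ − E₂h₁) = 2.52/(259.2 − 108.1) = 0.01668 per s.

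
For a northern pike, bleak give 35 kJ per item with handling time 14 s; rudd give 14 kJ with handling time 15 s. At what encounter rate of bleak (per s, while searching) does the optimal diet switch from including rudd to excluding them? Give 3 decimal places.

At the threshold, the rate on bleak alone equals the profitability of rudd: λ·35/(1 + λ·14) = 14/15 = 0.9333.
Rearranging, λ(35 − 0.9333×14) = 0.9333, so λ = 0.9333/21.93 = 0.04255 per s.

0.043 per s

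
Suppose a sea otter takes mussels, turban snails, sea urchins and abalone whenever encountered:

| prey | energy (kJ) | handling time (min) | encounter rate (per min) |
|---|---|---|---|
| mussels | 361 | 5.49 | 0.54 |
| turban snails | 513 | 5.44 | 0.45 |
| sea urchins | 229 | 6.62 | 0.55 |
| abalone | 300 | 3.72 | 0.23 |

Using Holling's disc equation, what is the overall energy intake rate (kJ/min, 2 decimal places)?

56.90 kJ/min

R = (0.54×361 + 0.45×513 + 0.55×229 + 0.23×300) / (1 + 0.54×5.49 + 0.45×5.44 + 0.55×6.62 + 0.23×3.72) = 620.7/10.91 = 56.9 kJ/min.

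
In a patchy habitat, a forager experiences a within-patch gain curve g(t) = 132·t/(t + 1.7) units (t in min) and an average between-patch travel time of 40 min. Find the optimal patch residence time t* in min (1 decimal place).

Maximise g(t)/(T+t): set derivative to zero → g'(t)(T+t) = g(t).
g'(t) = 132·1.7/(t + 1.7)². Setting 132·1.7/(t+1.7)² = 132t/[(t+1.7)(40+t)] gives 1.7(40+t) = t(t+1.7), so t² = 1.7×40 = 68.
t* = √68 = 8.246 min.

8.2 min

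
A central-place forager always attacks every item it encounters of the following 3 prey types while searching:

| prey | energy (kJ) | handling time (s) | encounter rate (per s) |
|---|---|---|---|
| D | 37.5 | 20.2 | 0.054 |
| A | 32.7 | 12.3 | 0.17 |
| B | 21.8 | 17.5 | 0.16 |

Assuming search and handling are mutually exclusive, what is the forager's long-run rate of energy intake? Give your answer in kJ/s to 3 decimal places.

R = (0.054×37.5 + 0.17×32.7 + 0.16×21.8) / (1 + 0.054×20.2 + 0.17×12.3 + 0.16×17.5) = 11.07/6.982 = 1.586 kJ/s.

1.586 kJ/s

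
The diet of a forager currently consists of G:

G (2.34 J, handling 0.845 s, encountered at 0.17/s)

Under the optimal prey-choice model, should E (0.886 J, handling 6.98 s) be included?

Current rate: (0.17×2.34)/(1 + 0.17×0.845) = 0.3478 J/s.
Profitability of E: 0.886/6.98 = 0.1269 J/s.
Since 0.1269 < R, time spent handling E is better spent searching.

No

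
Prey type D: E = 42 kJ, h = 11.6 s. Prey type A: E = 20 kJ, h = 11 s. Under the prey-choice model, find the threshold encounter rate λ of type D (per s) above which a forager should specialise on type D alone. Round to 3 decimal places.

0.087 per s

Drop type A once their profitability E₂/h₂ falls below the rate achievable on type D alone: E₂/h₂ = λE₁/(1 + λh₁).
Solve for λ: λE₁h₂ = E₂(1 + λh₁) → λ(E₁h₂ − E₂h₁) = E₂ → λ = E₂/(E₁h₂ − E₂h₁).
λ = 20/(42×11 − 20×11.6) = 20/230 = 0.08696 per s.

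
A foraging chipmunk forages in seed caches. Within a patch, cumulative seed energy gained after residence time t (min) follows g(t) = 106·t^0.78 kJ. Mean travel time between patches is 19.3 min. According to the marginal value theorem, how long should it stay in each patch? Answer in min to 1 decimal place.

68.4 min

By the marginal value theorem, leave when the instantaneous gain rate g'(t) equals the habitat-wide average g(t)/(T + t).
g'(t) = 0.78·106·t^-0.22. Setting 0.78·106·t^-0.22 = 106·t^0.78/(19.3+t) gives 0.78(19.3+t) = t, so 0.22·t = 0.78×19.3.
t* = 0.78×19.3/0.22 = 68.43 min.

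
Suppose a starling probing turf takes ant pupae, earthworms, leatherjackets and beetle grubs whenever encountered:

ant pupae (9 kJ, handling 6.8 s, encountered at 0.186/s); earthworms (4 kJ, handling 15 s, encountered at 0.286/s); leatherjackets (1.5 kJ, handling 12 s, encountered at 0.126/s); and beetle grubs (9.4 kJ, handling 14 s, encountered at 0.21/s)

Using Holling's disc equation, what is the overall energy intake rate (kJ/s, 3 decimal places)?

0.453 kJ/s

R = (0.186×9 + 0.286×4 + 0.126×1.5 + 0.21×9.4) / (1 + 0.186×6.8 + 0.286×15 + 0.126×12 + 0.21×14) = 4.981/11.01 = 0.4525 kJ/s.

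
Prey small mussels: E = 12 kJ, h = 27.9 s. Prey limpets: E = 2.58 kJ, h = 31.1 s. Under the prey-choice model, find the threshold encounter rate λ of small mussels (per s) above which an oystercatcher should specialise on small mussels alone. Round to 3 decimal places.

0.009 per s

At the threshold, the rate on small mussels alone equals the profitability of limpets: λ·12/(1 + λ·27.9) = 2.58/31.1 = 0.08296.
Rearranging, λ(12 − 0.08296×27.9) = 0.08296, so λ = 0.08296/9.685 = 0.008565 per s.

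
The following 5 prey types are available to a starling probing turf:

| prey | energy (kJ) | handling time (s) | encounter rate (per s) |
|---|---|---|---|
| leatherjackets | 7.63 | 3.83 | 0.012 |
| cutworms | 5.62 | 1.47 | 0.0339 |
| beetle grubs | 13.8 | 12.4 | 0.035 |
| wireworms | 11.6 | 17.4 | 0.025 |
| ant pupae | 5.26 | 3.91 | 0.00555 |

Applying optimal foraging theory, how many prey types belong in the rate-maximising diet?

E/h in descending order: cutworms 3.82, leatherjackets 1.99, ant pupae 1.35, beetle grubs 1.11, wireworms 0.667 kJ/s. The optimal diet is the largest prefix of this list for which every included type satisfies E_i/h_i > R on the types above it.
Rate on top 1: 0.1815. leatherjackets: 1.99 > 0.1815 → include.
Rate on top 2: 0.2574. ant pupae: 1.35 > 0.2574 → include.
Rate on top 3: 0.2785. beetle grubs: 1.11 > 0.2785 → include.
Rate on top 4: 0.5119. wireworms: 0.667 > 0.5119 → include.
Optimal diet: cutworms, leatherjackets, ant pupae, beetle grubs, wireworms — 5 of 5 types.

5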